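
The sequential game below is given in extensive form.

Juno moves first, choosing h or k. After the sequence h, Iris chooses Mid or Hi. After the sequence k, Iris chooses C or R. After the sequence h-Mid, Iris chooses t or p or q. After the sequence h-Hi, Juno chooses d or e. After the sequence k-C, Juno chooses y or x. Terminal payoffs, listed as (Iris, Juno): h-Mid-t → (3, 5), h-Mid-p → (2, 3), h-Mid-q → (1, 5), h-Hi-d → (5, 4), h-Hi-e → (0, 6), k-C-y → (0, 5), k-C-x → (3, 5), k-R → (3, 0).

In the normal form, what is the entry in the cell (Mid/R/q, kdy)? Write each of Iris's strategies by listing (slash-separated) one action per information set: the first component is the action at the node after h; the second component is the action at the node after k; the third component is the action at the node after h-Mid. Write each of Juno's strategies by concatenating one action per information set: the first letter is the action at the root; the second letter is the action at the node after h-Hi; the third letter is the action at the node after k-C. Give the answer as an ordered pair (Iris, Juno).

(3, 0)

Trace the play path from the root:
  Juno plays k
  Iris plays R at [k]
→ terminal payoff (3, 0).
(Iris's choice at the node after h is never reached on this path, so it doesn't affect the outcome.)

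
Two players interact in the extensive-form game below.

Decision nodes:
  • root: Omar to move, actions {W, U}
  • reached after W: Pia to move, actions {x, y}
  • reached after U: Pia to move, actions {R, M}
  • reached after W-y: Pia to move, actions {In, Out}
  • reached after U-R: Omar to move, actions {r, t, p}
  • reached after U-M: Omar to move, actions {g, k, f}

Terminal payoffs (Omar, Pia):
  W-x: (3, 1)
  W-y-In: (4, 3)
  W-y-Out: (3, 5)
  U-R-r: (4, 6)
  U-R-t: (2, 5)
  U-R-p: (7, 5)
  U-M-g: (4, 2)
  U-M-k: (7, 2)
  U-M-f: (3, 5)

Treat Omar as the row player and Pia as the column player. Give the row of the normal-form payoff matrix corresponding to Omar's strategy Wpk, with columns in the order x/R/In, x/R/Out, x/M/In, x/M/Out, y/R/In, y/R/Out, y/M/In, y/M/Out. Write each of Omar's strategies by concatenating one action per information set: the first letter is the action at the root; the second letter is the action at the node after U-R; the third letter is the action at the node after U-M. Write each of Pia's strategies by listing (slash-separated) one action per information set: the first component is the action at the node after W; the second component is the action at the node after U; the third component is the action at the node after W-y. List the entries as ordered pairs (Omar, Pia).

(3,1) (3,1) (3,1) (3,1) (4,3) (3,5) (4,3) (3,5)

vs x/R/In: Omar plays W → Pia plays x at [W] → (3, 1)
vs x/R/Out: Omar plays W → Pia plays x at [W] → (3, 1)
vs x/M/In: Omar plays W → Pia plays x at [W] → (3, 1)
vs x/M/Out: Omar plays W → Pia plays x at [W] → (3, 1)
vs y/R/In: Omar plays W → Pia plays y at [W] → Pia plays In at [W-y] → (4, 3)
vs y/R/Out: Omar plays W → Pia plays y at [W] → Pia plays Out at [W-y] → (3, 5)
vs y/M/In: Omar plays W → Pia plays y at [W] → Pia plays In at [W-y] → (4, 3)
vs y/M/Out: Omar plays W → Pia plays y at [W] → Pia plays Out at [W-y] → (3, 5)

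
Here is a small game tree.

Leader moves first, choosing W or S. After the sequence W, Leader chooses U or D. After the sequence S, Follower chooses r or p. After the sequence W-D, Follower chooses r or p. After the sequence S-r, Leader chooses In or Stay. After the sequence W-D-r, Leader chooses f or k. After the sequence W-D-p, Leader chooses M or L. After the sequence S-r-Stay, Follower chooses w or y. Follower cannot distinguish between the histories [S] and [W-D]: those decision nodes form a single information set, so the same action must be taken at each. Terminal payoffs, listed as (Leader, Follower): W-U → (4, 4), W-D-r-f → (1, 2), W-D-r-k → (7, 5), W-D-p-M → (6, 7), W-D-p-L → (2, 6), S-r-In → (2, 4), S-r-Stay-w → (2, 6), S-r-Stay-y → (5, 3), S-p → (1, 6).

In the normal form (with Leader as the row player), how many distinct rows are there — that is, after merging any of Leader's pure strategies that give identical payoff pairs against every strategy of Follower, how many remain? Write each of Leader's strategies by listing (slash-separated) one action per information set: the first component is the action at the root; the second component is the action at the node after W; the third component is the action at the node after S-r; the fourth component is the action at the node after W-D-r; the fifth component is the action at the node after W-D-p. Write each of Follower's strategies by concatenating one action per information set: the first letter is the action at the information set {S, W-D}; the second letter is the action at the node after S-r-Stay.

7

Leader has 32 pure strategies: W/U/In/f/M, W/U/In/f/L, W/U/In/k/M, W/U/In/k/L, W/U/Stay/f/M, W/U/Stay/f/L, W/U/Stay/k/M, W/U/Stay/k/L, W/D/In/f/M, W/D/In/f/L, W/D/In/k/M, W/D/In/k/L, W/D/Stay/f/M, W/D/Stay/f/L, W/D/Stay/k/M, W/D/Stay/k/L, S/U/In/f/M, S/U/In/f/L, S/U/In/k/M, S/U/In/k/L, S/U/Stay/f/M, S/U/Stay/f/L, S/U/Stay/k/M, S/U/Stay/k/L, S/D/In/f/M, S/D/In/f/L, S/D/In/k/M, S/D/In/k/L, S/D/Stay/f/M, S/D/Stay/f/L, S/D/Stay/k/M, S/D/Stay/k/L. Columns: rw, ry, pw, py.
{W/U/In/f/M, W/U/In/f/L, W/U/In/k/M, W/U/In/k/L, W/U/Stay/f/M, W/U/Stay/f/L, W/U/Stay/k/M, W/U/Stay/k/L} → row (4,4) (4,4) (4,4) (4,4)
{W/D/In/f/M, W/D/Stay/f/M} → row (1,2) (1,2) (6,7) (6,7)
{W/D/In/f/L, W/D/Stay/f/L} → row (1,2) (1,2) (2,6) (2,6)
{W/D/In/k/M, W/D/Stay/k/M} → row (7,5) (7,5) (6,7) (6,7)
{W/D/In/k/L, W/D/Stay/k/L} → row (7,5) (7,5) (2,6) (2,6)
{S/U/In/f/M, S/U/In/f/L, S/U/In/k/M, S/U/In/k/L, S/D/In/f/M, S/D/In/f/L, S/D/In/k/M, S/D/In/k/L} → row (2,4) (2,4) (1,6) (1,6)
{S/U/Stay/f/M, S/U/Stay/f/L, S/U/Stay/k/M, S/U/Stay/k/L, S/D/Stay/f/M, S/D/Stay/f/L, S/D/Stay/k/M, S/D/Stay/k/L} → row (2,6) (5,3) (1,6) (1,6)
That's 7 distinct rows out of 32 strategies.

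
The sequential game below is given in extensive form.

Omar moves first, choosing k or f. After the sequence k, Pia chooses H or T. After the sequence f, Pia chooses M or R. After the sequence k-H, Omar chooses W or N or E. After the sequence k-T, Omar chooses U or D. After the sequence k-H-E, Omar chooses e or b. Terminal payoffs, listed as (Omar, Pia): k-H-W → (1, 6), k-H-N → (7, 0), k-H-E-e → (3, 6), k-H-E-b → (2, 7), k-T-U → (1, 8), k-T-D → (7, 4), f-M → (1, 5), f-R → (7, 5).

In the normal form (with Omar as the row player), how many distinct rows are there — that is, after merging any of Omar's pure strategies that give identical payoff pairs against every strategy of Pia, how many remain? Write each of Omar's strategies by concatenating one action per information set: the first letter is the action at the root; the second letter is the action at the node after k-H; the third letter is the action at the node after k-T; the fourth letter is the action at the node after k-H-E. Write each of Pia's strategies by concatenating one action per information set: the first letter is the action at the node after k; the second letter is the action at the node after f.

9

Omar has 24 pure strategies: kWUe, kWUb, kWDe, kWDb, kNUe, kNUb, kNDe, kNDb, kEUe, kEUb, kEDe, kEDb, fWUe, fWUb, fWDe, fWDb, fNUe, fNUb, fNDe, fNDb, fEUe, fEUb, fEDe, fEDb. Columns: HM, HR, TM, TR.
{kWUe, kWUb} → row (1,6) (1,6) (1,8) (1,8)
{kWDe, kWDb} → row (1,6) (1,6) (7,4) (7,4)
{kNUe, kNUb} → row (7,0) (7,0) (1,8) (1,8)
{kNDe, kNDb} → row (7,0) (7,0) (7,4) (7,4)
{kEUe} → row (3,6) (3,6) (1,8) (1,8)
{kEUb} → row (2,7) (2,7) (1,8) (1,8)
{kEDe} → row (3,6) (3,6) (7,4) (7,4)
{kEDb} → row (2,7) (2,7) (7,4) (7,4)
{fWUe, fWUb, fWDe, fWDb, fNUe, fNUb, fNDe, fNDb, fEUe, fEUb, fEDe, fEDb} → row (1,5) (7,5) (1,5) (7,5)
That's 9 distinct rows out of 24 strategies.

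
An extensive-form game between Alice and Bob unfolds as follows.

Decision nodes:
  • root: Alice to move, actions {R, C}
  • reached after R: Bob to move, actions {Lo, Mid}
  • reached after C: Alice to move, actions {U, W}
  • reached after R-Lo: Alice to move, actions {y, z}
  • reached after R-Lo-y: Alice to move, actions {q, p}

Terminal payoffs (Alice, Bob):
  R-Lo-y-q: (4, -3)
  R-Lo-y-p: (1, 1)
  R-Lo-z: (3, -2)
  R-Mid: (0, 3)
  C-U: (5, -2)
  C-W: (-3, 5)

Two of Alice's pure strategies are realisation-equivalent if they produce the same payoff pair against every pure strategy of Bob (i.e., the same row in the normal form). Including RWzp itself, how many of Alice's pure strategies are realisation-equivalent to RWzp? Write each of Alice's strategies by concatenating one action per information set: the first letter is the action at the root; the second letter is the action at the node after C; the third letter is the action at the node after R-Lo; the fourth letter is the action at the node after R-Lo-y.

4

Row for RWzp (columns Lo, Mid): (3,-2) (0,3).
Under RWzp, Alice's choice at the node after C and at the node after R-Lo-y can never be reached regardless of what Bob does, so varying those choices leaves every outcome unchanged.
Holding the reachable choices fixed and varying the unreachable ones freely already gives 2 × 2 = 4 equivalent strategies.
No other strategy reproduces this row, so those 4 are the full class: RUzq, RUzp, RWzq, RWzp.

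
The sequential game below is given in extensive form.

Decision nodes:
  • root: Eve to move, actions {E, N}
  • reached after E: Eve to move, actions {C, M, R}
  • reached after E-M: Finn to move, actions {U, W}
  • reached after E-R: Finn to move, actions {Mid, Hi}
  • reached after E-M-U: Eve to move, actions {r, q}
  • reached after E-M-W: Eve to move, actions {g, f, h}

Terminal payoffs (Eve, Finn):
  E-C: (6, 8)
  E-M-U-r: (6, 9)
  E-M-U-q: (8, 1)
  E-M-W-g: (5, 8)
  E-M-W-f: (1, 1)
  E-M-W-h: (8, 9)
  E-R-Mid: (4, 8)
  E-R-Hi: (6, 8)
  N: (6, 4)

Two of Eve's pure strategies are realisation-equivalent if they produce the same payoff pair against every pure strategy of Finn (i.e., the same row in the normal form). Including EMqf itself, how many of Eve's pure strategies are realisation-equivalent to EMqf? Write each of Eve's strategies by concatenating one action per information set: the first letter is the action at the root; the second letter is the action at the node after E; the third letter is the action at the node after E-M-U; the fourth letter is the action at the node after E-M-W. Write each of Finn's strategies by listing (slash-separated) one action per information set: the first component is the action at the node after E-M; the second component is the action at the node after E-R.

1

Row for EMqf (columns U/Mid, U/Hi, W/Mid, W/Hi): (8,1) (8,1) (1,1) (1,1).
Every one of Eve's information sets is on the play path for some reply by Finn when Eve follows EMqf.
Changing the action at any of them therefore changes at least one column, so only EMqf itself gives this row.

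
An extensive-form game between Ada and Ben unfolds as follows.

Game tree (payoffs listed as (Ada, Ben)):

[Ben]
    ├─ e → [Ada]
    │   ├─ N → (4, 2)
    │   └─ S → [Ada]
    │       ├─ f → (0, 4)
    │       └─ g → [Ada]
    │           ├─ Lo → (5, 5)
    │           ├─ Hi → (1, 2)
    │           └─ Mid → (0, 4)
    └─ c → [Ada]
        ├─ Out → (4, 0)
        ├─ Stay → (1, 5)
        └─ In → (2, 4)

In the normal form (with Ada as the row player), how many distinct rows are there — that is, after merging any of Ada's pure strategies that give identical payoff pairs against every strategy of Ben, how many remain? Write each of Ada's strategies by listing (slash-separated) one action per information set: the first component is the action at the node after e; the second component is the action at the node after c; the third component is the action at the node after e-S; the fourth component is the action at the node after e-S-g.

Ada has 36 pure strategies: N/Out/f/Lo, N/Out/f/Hi, N/Out/f/Mid, N/Out/g/Lo, N/Out/g/Hi, N/Out/g/Mid, N/Stay/f/Lo, N/Stay/f/Hi, N/Stay/f/Mid, N/Stay/g/Lo, N/Stay/g/Hi, N/Stay/g/Mid, N/In/f/Lo, N/In/f/Hi, N/In/f/Mid, N/In/g/Lo, N/In/g/Hi, N/In/g/Mid, S/Out/f/Lo, S/Out/f/Hi, S/Out/f/Mid, S/Out/g/Lo, S/Out/g/Hi, S/Out/g/Mid, S/Stay/f/Lo, S/Stay/f/Hi, S/Stay/f/Mid, S/Stay/g/Lo, S/Stay/g/Hi, S/Stay/g/Mid, S/In/f/Lo, S/In/f/Hi, S/In/f/Mid, S/In/g/Lo, S/In/g/Hi, S/In/g/Mid. Columns: e, c.
{N/Out/f/Lo, N/Out/f/Hi, N/Out/f/Mid, N/Out/g/Lo, N/Out/g/Hi, N/Out/g/Mid} → row (4,2) (4,0)
{N/Stay/f/Lo, N/Stay/f/Hi, N/Stay/f/Mid, N/Stay/g/Lo, N/Stay/g/Hi, N/Stay/g/Mid} → row (4,2) (1,5)
{N/In/f/Lo, N/In/f/Hi, N/In/f/Mid, N/In/g/Lo, N/In/g/Hi, N/In/g/Mid} → row (4,2) (2,4)
{S/Out/f/Lo, S/Out/f/Hi, S/Out/f/Mid, S/Out/g/Mid} → row (0,4) (4,0)
{S/Out/g/Lo} → row (5,5) (4,0)
{S/Out/g/Hi} → row (1,2) (4,0)
{S/Stay/f/Lo, S/Stay/f/Hi, S/Stay/f/Mid, S/Stay/g/Mid} → row (0,4) (1,5)
{S/Stay/g/Lo} → row (5,5) (1,5)
{S/Stay/g/Hi} → row (1,2) (1,5)
{S/In/f/Lo, S/In/f/Hi, S/In/f/Mid, S/In/g/Mid} → row (0,4) (2,4)
{S/In/g/Lo} → row (5,5) (2,4)
{S/In/g/Hi} → row (1,2) (2,4)
That's 12 distinct rows out of 36 strategies.

12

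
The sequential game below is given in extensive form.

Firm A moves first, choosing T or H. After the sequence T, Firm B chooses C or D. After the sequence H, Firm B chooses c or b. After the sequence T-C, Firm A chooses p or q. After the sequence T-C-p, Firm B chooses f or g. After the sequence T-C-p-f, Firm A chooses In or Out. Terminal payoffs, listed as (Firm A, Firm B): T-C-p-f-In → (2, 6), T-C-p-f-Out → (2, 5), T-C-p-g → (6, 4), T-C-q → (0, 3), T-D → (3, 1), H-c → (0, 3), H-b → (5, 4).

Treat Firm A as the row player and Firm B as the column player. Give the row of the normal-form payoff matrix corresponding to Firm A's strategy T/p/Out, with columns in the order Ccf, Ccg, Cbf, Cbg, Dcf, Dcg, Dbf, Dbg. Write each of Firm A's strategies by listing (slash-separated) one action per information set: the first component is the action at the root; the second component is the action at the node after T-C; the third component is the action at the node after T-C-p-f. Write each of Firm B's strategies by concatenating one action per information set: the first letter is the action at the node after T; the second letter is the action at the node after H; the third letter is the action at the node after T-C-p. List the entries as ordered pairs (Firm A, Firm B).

(2,5) (6,4) (2,5) (6,4) (3,1) (3,1) (3,1) (3,1)

vs Ccf: Firm A plays T → Firm B plays C at [T] → Firm A plays p at [T-C] → Firm B plays f at [T-C-p] → Firm A plays Out at [T-C-p-f] → (2, 5)
vs Ccg: Firm A plays T → Firm B plays C at [T] → Firm A plays p at [T-C] → Firm B plays g at [T-C-p] → (6, 4)
vs Cbf: Firm A plays T → Firm B plays C at [T] → Firm A plays p at [T-C] → Firm B plays f at [T-C-p] → Firm A plays Out at [T-C-p-f] → (2, 5)
vs Cbg: Firm A plays T → Firm B plays C at [T] → Firm A plays p at [T-C] → Firm B plays g at [T-C-p] → (6, 4)
vs Dcf: Firm A plays T → Firm B plays D at [T] → (3, 1)
vs Dcg: Firm A plays T → Firm B plays D at [T] → (3, 1)
vs Dbf: Firm A plays T → Firm B plays D at [T] → (3, 1)
vs Dbg: Firm A plays T → Firm B plays D at [T] → (3, 1)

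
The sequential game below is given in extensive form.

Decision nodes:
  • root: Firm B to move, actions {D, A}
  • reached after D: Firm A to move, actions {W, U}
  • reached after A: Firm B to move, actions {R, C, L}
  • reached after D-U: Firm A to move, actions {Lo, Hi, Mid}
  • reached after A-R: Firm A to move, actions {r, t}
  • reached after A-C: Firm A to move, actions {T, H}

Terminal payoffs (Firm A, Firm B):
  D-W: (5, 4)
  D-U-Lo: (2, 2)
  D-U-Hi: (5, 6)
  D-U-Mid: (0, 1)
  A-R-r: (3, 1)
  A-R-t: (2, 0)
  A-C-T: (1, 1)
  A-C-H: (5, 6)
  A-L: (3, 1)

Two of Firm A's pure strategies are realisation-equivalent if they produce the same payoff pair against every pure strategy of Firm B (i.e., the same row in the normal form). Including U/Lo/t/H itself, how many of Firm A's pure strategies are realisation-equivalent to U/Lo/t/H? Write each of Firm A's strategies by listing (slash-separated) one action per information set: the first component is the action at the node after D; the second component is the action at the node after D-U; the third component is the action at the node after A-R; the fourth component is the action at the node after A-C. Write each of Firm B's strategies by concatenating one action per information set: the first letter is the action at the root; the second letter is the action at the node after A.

1

Row for U/Lo/t/H (columns DR, DC, DL, AR, AC, AL): (2,2) (2,2) (2,2) (2,0) (5,6) (3,1).
Every one of Firm A's information sets is on the play path for some reply by Firm B when Firm A follows U/Lo/t/H.
Changing the action at any of them therefore changes at least one column, so only U/Lo/t/H itself gives this row.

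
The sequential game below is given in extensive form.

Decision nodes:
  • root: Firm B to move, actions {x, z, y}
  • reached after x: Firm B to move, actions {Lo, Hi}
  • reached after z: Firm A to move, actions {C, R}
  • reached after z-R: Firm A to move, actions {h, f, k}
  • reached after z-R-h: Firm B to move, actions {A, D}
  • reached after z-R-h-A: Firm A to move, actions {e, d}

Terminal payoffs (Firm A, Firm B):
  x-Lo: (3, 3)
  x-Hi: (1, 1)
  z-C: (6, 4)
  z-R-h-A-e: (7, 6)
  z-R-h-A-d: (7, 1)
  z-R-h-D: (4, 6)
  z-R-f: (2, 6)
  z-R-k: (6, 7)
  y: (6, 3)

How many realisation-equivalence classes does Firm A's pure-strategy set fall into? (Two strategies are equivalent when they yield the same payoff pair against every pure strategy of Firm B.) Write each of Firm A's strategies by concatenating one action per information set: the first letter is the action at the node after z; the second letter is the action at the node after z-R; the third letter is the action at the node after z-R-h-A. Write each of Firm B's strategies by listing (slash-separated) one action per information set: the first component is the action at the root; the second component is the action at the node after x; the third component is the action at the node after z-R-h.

Firm A has 12 pure strategies: Che, Chd, Cfe, Cfd, Cke, Ckd, Rhe, Rhd, Rfe, Rfd, Rke, Rkd. Columns: x/Lo/A, x/Lo/D, x/Hi/A, x/Hi/D, z/Lo/A, z/Lo/D, z/Hi/A, z/Hi/D, y/Lo/A, y/Lo/D, y/Hi/A, y/Hi/D.
{Che, Chd, Cfe, Cfd, Cke, Ckd} → row (3,3) (3,3) (1,1) (1,1) (6,4) (6,4) (6,4) (6,4) (6,3) (6,3) (6,3) (6,3)
{Rhe} → row (3,3) (3,3) (1,1) (1,1) (7,6) (4,6) (7,6) (4,6) (6,3) (6,3) (6,3) (6,3)
{Rhd} → row (3,3) (3,3) (1,1) (1,1) (7,1) (4,6) (7,1) (4,6) (6,3) (6,3) (6,3) (6,3)
{Rfe, Rfd} → row (3,3) (3,3) (1,1) (1,1) (2,6) (2,6) (2,6) (2,6) (6,3) (6,3) (6,3) (6,3)
{Rke, Rkd} → row (3,3) (3,3) (1,1) (1,1) (6,7) (6,7) (6,7) (6,7) (6,3) (6,3) (6,3) (6,3)
That's 5 distinct rows out of 12 strategies.

5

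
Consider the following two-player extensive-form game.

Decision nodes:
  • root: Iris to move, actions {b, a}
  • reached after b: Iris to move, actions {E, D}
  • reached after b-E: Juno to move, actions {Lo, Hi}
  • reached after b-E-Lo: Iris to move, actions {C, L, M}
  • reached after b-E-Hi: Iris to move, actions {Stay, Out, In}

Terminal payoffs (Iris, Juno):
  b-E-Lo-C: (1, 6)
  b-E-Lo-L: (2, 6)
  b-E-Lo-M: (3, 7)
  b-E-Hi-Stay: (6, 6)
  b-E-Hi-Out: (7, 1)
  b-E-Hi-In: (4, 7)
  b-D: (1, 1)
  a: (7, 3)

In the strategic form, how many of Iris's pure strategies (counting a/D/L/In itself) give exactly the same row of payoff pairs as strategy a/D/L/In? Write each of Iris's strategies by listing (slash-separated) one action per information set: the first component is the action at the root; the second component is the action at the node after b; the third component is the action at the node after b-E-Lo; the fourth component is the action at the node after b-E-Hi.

18

Row for a/D/L/In (columns Lo, Hi): (7,3) (7,3).
Under a/D/L/In, Iris's choice at the node after b and at the node after b-E-Lo and at the node after b-E-Hi can never be reached regardless of what Juno does, so varying those choices leaves every outcome unchanged.
Holding the reachable choices fixed and varying the unreachable ones freely already gives 2 × 3 × 3 = 18 equivalent strategies.
No other strategy reproduces this row, so those 18 are the full class: a/E/C/Stay, a/E/C/Out, a/E/C/In, a/E/L/Stay, a/E/L/Out, a/E/L/In, a/E/M/Stay, a/E/M/Out, a/E/M/In, a/D/C/Stay, a/D/C/Out, a/D/C/In, a/D/L/Stay, a/D/L/Out, a/D/L/In, a/D/M/Stay, a/D/M/Out, a/D/M/In.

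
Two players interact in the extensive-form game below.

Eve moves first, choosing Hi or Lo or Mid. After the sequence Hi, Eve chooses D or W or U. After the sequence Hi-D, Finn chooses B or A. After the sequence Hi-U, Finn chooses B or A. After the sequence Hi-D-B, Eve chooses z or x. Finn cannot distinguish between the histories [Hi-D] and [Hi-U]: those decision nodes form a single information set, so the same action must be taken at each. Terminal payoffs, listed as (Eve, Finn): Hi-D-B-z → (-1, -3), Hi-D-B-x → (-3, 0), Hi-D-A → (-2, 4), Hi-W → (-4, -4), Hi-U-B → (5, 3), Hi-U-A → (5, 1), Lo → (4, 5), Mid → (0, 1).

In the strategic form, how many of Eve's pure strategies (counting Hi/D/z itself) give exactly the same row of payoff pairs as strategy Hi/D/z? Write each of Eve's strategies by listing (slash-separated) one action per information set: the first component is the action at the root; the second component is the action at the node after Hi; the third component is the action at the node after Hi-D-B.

Row for Hi/D/z (columns B, A): (-1,-3) (-2,4).
Every one of Eve's information sets is on the play path for some reply by Finn when Eve follows Hi/D/z.
Changing the action at any of them therefore changes at least one column, so only Hi/D/z itself gives this row.

1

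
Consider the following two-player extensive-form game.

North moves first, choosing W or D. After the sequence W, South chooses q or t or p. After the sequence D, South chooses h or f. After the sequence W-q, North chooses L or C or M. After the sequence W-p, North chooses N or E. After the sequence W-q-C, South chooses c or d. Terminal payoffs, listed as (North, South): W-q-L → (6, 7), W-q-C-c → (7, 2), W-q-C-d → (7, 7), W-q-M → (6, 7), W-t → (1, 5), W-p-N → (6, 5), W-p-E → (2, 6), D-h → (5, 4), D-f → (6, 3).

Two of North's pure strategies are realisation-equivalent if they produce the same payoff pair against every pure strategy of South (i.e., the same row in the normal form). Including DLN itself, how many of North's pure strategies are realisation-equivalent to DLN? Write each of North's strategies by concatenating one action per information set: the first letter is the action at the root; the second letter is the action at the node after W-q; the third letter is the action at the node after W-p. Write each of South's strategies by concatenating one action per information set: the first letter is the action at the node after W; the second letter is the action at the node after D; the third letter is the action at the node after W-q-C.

Row for DLN (columns qhc, qhd, qfc, qfd, thc, thd, tfc, tfd, phc, phd, pfc, pfd): (5,4) (5,4) (6,3) (6,3) (5,4) (5,4) (6,3) (6,3) (5,4) (5,4) (6,3) (6,3).
Under DLN, North's choice at the node after W-q and at the node after W-p can never be reached regardless of what South does, so varying those choices leaves every outcome unchanged.
Holding the reachable choices fixed and varying the unreachable ones freely already gives 3 × 2 = 6 equivalent strategies.
No other strategy reproduces this row, so those 6 are the full class: DLN, DLE, DCN, DCE, DMN, DME.

6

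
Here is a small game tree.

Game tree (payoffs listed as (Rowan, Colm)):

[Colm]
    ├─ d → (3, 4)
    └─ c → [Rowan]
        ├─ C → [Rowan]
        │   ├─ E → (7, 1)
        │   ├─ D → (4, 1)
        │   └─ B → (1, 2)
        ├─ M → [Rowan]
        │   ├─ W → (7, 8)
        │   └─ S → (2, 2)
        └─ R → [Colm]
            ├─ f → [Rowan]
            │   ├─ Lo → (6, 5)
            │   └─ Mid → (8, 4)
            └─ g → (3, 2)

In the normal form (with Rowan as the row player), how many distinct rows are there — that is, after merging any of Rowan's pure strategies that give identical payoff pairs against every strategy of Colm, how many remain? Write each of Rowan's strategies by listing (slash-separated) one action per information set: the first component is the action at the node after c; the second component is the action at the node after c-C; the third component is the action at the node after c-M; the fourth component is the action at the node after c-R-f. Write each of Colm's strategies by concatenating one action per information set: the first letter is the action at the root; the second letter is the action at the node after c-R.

7

Rowan has 36 pure strategies: C/E/W/Lo, C/E/W/Mid, C/E/S/Lo, C/E/S/Mid, C/D/W/Lo, C/D/W/Mid, C/D/S/Lo, C/D/S/Mid, C/B/W/Lo, C/B/W/Mid, C/B/S/Lo, C/B/S/Mid, M/E/W/Lo, M/E/W/Mid, M/E/S/Lo, M/E/S/Mid, M/D/W/Lo, M/D/W/Mid, M/D/S/Lo, M/D/S/Mid, M/B/W/Lo, M/B/W/Mid, M/B/S/Lo, M/B/S/Mid, R/E/W/Lo, R/E/W/Mid, R/E/S/Lo, R/E/S/Mid, R/D/W/Lo, R/D/W/Mid, R/D/S/Lo, R/D/S/Mid, R/B/W/Lo, R/B/W/Mid, R/B/S/Lo, R/B/S/Mid. Columns: df, dg, cf, cg.
{C/E/W/Lo, C/E/W/Mid, C/E/S/Lo, C/E/S/Mid} → row (3,4) (3,4) (7,1) (7,1)
{C/D/W/Lo, C/D/W/Mid, C/D/S/Lo, C/D/S/Mid} → row (3,4) (3,4) (4,1) (4,1)
{C/B/W/Lo, C/B/W/Mid, C/B/S/Lo, C/B/S/Mid} → row (3,4) (3,4) (1,2) (1,2)
{M/E/W/Lo, M/E/W/Mid, M/D/W/Lo, M/D/W/Mid, M/B/W/Lo, M/B/W/Mid} → row (3,4) (3,4) (7,8) (7,8)
{M/E/S/Lo, M/E/S/Mid, M/D/S/Lo, M/D/S/Mid, M/B/S/Lo, M/B/S/Mid} → row (3,4) (3,4) (2,2) (2,2)
{R/E/W/Lo, R/E/S/Lo, R/D/W/Lo, R/D/S/Lo, R/B/W/Lo, R/B/S/Lo} → row (3,4) (3,4) (6,5) (3,2)
{R/E/W/Mid, R/E/S/Mid, R/D/W/Mid, R/D/S/Mid, R/B/W/Mid, R/B/S/Mid} → row (3,4) (3,4) (8,4) (3,2)
That's 7 distinct rows out of 36 strategies.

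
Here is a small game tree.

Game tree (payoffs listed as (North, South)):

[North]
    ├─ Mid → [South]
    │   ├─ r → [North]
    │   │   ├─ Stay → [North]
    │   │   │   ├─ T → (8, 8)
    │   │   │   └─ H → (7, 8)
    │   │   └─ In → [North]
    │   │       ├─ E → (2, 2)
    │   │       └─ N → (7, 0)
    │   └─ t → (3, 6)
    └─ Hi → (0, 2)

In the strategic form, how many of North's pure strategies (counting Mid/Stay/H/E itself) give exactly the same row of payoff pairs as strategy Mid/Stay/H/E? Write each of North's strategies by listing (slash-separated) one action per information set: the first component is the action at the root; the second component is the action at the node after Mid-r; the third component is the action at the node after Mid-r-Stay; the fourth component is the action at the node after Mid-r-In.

2

Row for Mid/Stay/H/E (columns r, t): (7,8) (3,6).
Under Mid/Stay/H/E, North's choice at the node after Mid-r-In can never be reached regardless of what South does, so varying those choices leaves every outcome unchanged.
Holding the reachable choices fixed and varying the unreachable one freely already gives 2 equivalent strategies.
No other strategy reproduces this row, so those 2 are the full class: Mid/Stay/H/E, Mid/Stay/H/N.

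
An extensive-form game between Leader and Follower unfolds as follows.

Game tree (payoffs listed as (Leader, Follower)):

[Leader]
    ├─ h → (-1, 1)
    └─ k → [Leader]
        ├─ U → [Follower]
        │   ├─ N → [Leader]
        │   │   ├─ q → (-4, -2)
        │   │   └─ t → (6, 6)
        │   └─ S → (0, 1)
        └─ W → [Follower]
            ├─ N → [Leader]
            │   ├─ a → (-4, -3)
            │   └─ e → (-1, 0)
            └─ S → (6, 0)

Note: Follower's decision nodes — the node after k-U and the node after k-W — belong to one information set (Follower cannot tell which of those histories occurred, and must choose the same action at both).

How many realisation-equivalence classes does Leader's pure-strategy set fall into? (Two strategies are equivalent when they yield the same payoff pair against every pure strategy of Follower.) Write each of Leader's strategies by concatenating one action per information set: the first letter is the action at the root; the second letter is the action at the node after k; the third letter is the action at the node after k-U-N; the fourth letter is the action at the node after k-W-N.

5

Leader has 16 pure strategies: hUqa, hUqe, hUta, hUte, hWqa, hWqe, hWta, hWte, kUqa, kUqe, kUta, kUte, kWqa, kWqe, kWta, kWte. Columns: N, S.
{hUqa, hUqe, hUta, hUte, hWqa, hWqe, hWta, hWte} → row (-1,1) (-1,1)
{kUqa, kUqe} → row (-4,-2) (0,1)
{kUta, kUte} → row (6,6) (0,1)
{kWqa, kWta} → row (-4,-3) (6,0)
{kWqe, kWte} → row (-1,0) (6,0)
That's 5 distinct rows out of 16 strategies.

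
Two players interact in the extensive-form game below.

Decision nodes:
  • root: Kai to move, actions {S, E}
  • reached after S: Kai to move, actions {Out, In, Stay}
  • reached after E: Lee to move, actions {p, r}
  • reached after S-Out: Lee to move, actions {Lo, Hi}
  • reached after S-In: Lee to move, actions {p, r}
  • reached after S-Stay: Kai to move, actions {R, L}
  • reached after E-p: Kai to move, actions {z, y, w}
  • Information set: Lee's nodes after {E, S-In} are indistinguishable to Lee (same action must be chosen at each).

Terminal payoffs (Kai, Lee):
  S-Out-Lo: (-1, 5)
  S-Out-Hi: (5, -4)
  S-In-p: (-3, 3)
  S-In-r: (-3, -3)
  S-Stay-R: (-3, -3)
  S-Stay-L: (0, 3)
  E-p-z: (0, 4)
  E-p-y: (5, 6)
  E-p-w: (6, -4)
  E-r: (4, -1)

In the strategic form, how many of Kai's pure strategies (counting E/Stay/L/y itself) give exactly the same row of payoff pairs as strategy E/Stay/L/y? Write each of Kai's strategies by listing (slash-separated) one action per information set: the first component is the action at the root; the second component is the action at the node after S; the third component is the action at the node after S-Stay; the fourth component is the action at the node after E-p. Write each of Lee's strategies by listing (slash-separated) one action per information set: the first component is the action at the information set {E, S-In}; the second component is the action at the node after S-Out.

Row for E/Stay/L/y (columns p/Lo, p/Hi, r/Lo, r/Hi): (5,6) (5,6) (4,-1) (4,-1).
Under E/Stay/L/y, Kai's choice at the node after S and at the node after S-Stay can never be reached regardless of what Lee does, so varying those choices leaves every outcome unchanged.
Holding the reachable choices fixed and varying the unreachable ones freely already gives 3 × 2 = 6 equivalent strategies.
No other strategy reproduces this row, so those 6 are the full class: E/Out/R/y, E/Out/L/y, E/In/R/y, E/In/L/y, E/Stay/R/y, E/Stay/L/y.

6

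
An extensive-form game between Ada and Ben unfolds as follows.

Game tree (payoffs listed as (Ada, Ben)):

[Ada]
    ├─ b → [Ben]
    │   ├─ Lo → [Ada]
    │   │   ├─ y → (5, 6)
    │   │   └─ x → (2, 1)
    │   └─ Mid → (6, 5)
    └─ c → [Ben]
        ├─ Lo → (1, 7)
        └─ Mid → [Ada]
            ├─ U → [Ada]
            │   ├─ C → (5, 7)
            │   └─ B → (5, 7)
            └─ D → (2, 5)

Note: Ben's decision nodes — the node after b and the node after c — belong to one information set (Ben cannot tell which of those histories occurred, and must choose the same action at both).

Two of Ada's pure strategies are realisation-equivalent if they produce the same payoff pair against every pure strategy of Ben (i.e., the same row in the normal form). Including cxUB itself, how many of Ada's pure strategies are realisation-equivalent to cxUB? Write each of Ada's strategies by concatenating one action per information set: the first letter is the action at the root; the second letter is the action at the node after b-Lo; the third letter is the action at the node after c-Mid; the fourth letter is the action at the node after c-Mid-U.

4

Row for cxUB (columns Lo, Mid): (1,7) (5,7).
Under cxUB, Ada's choice at the node after b-Lo can never be reached regardless of what Ben does, so varying those choices leaves every outcome unchanged.
Holding the reachable choices fixed and varying the unreachable one freely already gives 2 equivalent strategies.
Checking the remaining rows, cyUC, cxUC also happen to give the same payoffs in every column, bringing the total to 4: cyUC, cyUB, cxUC, cxUB.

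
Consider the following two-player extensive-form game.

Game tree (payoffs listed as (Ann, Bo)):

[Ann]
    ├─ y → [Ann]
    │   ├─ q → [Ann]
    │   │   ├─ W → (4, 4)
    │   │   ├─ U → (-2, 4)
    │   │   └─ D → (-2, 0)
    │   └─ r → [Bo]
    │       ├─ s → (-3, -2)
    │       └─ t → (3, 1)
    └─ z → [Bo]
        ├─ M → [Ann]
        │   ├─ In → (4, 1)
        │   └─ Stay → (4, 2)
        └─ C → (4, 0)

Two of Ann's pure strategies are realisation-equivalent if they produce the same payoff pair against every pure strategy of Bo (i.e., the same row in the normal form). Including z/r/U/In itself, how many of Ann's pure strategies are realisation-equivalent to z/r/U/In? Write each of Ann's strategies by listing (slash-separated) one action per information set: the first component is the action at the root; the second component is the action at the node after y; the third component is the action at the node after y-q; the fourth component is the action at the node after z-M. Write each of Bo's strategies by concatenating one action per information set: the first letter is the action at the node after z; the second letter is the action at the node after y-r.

Row for z/r/U/In (columns Ms, Mt, Cs, Ct): (4,1) (4,1) (4,0) (4,0).
Under z/r/U/In, Ann's choice at the node after y and at the node after y-q can never be reached regardless of what Bo does, so varying those choices leaves every outcome unchanged.
Holding the reachable choices fixed and varying the unreachable ones freely already gives 2 × 3 = 6 equivalent strategies.
No other strategy reproduces this row, so those 6 are the full class: z/q/W/In, z/q/U/In, z/q/D/In, z/r/W/In, z/r/U/In, z/r/D/In.

6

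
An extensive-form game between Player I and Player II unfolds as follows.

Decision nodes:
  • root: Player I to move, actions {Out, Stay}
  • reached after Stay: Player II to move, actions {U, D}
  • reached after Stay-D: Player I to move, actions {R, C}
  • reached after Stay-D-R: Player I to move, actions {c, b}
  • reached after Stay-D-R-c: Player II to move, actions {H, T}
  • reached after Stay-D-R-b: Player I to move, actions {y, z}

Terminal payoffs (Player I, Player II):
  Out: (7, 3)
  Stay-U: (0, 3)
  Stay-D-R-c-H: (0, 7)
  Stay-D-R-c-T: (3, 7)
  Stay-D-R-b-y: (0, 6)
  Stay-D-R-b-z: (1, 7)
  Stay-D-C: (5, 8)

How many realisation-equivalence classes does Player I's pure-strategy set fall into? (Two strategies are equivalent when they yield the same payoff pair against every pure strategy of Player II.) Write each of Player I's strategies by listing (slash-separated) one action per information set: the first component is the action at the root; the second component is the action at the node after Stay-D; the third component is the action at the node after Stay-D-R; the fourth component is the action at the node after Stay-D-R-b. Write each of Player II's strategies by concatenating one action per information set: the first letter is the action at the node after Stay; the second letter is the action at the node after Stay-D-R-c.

5

Player I has 16 pure strategies: Out/R/c/y, Out/R/c/z, Out/R/b/y, Out/R/b/z, Out/C/c/y, Out/C/c/z, Out/C/b/y, Out/C/b/z, Stay/R/c/y, Stay/R/c/z, Stay/R/b/y, Stay/R/b/z, Stay/C/c/y, Stay/C/c/z, Stay/C/b/y, Stay/C/b/z. Columns: UH, UT, DH, DT.
{Out/R/c/y, Out/R/c/z, Out/R/b/y, Out/R/b/z, Out/C/c/y, Out/C/c/z, Out/C/b/y, Out/C/b/z} → row (7,3) (7,3) (7,3) (7,3)
{Stay/R/c/y, Stay/R/c/z} → row (0,3) (0,3) (0,7) (3,7)
{Stay/R/b/y} → row (0,3) (0,3) (0,6) (0,6)
{Stay/R/b/z} → row (0,3) (0,3) (1,7) (1,7)
{Stay/C/c/y, Stay/C/c/z, Stay/C/b/y, Stay/C/b/z} → row (0,3) (0,3) (5,8) (5,8)
That's 5 distinct rows out of 16 strategies.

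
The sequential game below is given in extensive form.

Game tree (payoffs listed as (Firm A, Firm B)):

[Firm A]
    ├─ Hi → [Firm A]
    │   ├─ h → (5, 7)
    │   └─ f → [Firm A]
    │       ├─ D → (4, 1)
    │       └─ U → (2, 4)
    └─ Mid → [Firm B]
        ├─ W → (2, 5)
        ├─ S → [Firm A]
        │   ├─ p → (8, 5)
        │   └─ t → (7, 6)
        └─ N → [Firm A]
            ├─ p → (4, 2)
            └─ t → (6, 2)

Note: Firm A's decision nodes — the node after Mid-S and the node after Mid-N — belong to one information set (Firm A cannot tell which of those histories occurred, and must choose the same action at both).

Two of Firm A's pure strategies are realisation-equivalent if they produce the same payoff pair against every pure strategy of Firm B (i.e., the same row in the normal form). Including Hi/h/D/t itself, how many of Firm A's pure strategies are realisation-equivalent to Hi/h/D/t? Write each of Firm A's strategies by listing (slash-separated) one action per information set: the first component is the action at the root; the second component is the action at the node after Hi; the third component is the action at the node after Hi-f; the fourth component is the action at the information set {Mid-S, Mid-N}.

Row for Hi/h/D/t (columns W, S, N): (5,7) (5,7) (5,7).
Under Hi/h/D/t, Firm A's choice at the node after Hi-f and at the information set {Mid-S, Mid-N} can never be reached regardless of what Firm B does, so varying those choices leaves every outcome unchanged.
Holding the reachable choices fixed and varying the unreachable ones freely already gives 2 × 2 = 4 equivalent strategies.
No other strategy reproduces this row, so those 4 are the full class: Hi/h/D/p, Hi/h/D/t, Hi/h/U/p, Hi/h/U/t.

4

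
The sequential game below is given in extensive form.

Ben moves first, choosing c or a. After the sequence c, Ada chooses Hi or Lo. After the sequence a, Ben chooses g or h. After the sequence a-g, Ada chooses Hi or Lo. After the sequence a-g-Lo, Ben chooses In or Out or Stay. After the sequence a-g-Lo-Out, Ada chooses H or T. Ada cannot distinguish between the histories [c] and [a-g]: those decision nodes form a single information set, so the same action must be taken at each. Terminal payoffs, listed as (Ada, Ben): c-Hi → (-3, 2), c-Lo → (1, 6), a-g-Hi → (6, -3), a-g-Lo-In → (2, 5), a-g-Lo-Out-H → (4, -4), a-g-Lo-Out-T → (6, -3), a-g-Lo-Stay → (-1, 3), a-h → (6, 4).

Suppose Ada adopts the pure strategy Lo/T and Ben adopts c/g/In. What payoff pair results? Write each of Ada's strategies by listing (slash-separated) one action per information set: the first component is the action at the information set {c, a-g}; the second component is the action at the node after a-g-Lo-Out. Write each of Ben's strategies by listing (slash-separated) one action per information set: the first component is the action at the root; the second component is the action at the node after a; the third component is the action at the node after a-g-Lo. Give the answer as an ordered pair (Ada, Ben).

Trace the play path from the root:
  Ben plays c
  Ada plays Lo at [c]
→ terminal payoff (1, 6).
(Ada's choice at the node after a-g-Lo-Out is never reached on this path, so it doesn't affect the outcome.)

(1, 6)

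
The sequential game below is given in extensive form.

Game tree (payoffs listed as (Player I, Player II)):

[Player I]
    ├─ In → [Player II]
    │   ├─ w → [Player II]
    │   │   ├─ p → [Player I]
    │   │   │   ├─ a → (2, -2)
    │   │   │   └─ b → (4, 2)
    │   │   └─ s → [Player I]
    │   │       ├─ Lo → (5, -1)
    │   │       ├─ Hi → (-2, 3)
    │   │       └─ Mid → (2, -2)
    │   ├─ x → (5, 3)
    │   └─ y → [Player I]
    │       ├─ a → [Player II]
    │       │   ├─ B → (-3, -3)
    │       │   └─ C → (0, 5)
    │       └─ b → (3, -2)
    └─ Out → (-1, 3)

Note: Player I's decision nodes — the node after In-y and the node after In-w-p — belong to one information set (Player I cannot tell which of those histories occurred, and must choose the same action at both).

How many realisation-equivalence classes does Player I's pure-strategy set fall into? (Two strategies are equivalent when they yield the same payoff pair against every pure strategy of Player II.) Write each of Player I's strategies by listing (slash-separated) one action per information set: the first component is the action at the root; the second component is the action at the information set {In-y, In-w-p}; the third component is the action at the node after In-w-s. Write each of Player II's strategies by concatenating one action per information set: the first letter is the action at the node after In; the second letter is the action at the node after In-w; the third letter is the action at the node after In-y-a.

7

Player I has 12 pure strategies: In/a/Lo, In/a/Hi, In/a/Mid, In/b/Lo, In/b/Hi, In/b/Mid, Out/a/Lo, Out/a/Hi, Out/a/Mid, Out/b/Lo, Out/b/Hi, Out/b/Mid. Columns: wpB, wpC, wsB, wsC, xpB, xpC, xsB, xsC, ypB, ypC, ysB, ysC.
{In/a/Lo} → row (2,-2) (2,-2) (5,-1) (5,-1) (5,3) (5,3) (5,3) (5,3) (-3,-3) (0,5) (-3,-3) (0,5)
{In/a/Hi} → row (2,-2) (2,-2) (-2,3) (-2,3) (5,3) (5,3) (5,3) (5,3) (-3,-3) (0,5) (-3,-3) (0,5)
{In/a/Mid} → row (2,-2) (2,-2) (2,-2) (2,-2) (5,3) (5,3) (5,3) (5,3) (-3,-3) (0,5) (-3,-3) (0,5)
{In/b/Lo} → row (4,2) (4,2) (5,-1) (5,-1) (5,3) (5,3) (5,3) (5,3) (3,-2) (3,-2) (3,-2) (3,-2)
{In/b/Hi} → row (4,2) (4,2) (-2,3) (-2,3) (5,3) (5,3) (5,3) (5,3) (3,-2) (3,-2) (3,-2) (3,-2)
{In/b/Mid} → row (4,2) (4,2) (2,-2) (2,-2) (5,3) (5,3) (5,3) (5,3) (3,-2) (3,-2) (3,-2) (3,-2)
{Out/a/Lo, Out/a/Hi, Out/a/Mid, Out/b/Lo, Out/b/Hi, Out/b/Mid} → row (-1,3) (-1,3) (-1,3) (-1,3) (-1,3) (-1,3) (-1,3) (-1,3) (-1,3) (-1,3) (-1,3) (-1,3)
That's 7 distinct rows out of 12 strategies.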